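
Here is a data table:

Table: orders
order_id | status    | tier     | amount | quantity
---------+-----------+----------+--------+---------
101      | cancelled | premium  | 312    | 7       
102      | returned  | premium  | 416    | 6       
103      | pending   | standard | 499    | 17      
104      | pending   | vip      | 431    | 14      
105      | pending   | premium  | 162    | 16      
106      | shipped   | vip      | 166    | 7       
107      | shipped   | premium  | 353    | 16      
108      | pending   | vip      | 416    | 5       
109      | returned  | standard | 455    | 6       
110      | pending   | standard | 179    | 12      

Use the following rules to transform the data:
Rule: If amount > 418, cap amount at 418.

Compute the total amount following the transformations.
3258

Step 1: 3 records have amount > 418
Step 2: These records originally summed to 1385
Step 3: After capping: 3 × 418 = 1254
Step 4: Unaffected records sum: 2004
Step 5: Final sum = 1254 + 2004 = 3258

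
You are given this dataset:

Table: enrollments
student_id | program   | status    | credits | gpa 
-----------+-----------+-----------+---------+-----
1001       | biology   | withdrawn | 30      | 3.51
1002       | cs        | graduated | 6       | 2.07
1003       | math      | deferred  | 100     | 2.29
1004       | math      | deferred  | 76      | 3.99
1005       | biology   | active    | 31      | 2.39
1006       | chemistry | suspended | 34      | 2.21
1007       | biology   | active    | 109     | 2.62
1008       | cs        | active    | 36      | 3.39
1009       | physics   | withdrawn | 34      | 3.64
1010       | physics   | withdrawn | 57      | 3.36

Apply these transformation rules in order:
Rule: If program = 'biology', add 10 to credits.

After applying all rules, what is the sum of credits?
543

Step 1: Count records where program = 'biology': 3
Step 2: Total bonus added: 3 × 10 = 30
Step 3: Original sum of credits: 513
Step 4: Final sum = 513 + 30 = 543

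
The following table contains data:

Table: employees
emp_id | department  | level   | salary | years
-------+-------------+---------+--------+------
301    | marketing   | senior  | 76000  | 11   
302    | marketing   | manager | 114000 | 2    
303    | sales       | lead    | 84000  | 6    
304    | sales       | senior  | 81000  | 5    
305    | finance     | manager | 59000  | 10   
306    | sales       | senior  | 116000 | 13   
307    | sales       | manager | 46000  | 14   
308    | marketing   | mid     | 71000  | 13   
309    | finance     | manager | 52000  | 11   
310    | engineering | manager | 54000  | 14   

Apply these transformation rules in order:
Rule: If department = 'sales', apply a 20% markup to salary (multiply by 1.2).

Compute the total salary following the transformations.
818400.0

Step 1: Records with department = 'sales' have total salary = 327000
Step 2: Apply multiplier: 327000 × 1.2 = 392400.0
Step 3: Other records total: 426000
Step 4: Final sum = 392400.0 + 426000 = 818400.0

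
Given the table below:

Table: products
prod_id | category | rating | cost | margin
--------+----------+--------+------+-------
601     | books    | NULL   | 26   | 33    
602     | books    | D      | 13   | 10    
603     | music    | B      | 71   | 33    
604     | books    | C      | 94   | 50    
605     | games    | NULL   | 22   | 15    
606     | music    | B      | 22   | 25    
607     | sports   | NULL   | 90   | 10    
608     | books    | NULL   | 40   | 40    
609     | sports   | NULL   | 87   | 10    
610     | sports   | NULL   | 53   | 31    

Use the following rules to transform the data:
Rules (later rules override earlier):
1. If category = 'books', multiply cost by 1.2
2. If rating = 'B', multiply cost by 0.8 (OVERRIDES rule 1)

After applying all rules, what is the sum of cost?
534.0

Step 1: Rule 2 takes priority for records with rating = 'B'
  - 2 records: 93 × 0.8 = 74.4
Step 2: Rule 1 applies to remaining records with category = 'books'
  - 4 records: 173 × 1.2 = 207.6
Step 3: Other records unchanged: 252
Step 4: Final sum = 74.4 + 207.6 + 252 = 534.0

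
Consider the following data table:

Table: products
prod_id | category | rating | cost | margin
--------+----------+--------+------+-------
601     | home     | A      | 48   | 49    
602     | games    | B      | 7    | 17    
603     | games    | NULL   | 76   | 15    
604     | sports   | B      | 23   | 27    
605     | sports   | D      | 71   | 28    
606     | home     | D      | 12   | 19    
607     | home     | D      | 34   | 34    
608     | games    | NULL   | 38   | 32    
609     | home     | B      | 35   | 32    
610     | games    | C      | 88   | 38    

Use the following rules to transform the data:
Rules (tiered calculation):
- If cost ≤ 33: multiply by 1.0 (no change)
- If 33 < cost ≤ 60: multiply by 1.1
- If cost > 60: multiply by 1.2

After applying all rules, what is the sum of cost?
494.5

Step 1: Tier 1 (cost ≤ 33): 3 records, sum = 42 × 1.0 = 42.0
Step 2: Tier 2 (33 < cost ≤ 60): 4 records, sum = 155 × 1.1 = 170.5
Step 3: Tier 3 (cost > 60): 3 records, sum = 235 × 1.2 = 282.0
Step 4: Final sum = 42.0 + 170.5 + 282.0 = 494.5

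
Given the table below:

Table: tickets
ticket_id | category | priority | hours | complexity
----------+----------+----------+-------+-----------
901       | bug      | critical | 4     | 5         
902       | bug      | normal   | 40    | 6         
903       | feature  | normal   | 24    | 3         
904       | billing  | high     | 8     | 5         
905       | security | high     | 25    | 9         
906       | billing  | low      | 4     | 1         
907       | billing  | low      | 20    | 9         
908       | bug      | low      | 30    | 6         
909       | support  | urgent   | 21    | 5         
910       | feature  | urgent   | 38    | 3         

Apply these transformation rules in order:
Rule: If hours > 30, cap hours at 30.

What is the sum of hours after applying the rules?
196

Step 1: 2 records have hours > 30
Step 2: These records originally summed to 78
Step 3: After capping: 2 × 30 = 60
Step 4: Unaffected records sum: 136
Step 5: Final sum = 60 + 136 = 196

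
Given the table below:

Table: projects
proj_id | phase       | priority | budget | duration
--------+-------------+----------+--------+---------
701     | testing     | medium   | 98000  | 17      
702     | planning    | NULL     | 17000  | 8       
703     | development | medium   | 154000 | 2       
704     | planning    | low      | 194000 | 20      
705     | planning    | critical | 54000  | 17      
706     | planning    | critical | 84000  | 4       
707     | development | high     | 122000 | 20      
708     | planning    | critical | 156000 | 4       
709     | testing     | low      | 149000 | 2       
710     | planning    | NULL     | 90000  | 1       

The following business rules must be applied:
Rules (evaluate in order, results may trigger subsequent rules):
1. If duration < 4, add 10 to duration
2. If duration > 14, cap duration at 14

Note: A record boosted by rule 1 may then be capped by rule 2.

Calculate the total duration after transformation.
107

Step 1: Apply rule 1 to records with duration < 4
  - 3 records get bonus of 10
  - Of these, 0 records then exceed 14 and get capped
Step 2: Apply rule 2 to records with duration > 14
  - 4 records (original) are capped
Step 3: Calculate final sum = 107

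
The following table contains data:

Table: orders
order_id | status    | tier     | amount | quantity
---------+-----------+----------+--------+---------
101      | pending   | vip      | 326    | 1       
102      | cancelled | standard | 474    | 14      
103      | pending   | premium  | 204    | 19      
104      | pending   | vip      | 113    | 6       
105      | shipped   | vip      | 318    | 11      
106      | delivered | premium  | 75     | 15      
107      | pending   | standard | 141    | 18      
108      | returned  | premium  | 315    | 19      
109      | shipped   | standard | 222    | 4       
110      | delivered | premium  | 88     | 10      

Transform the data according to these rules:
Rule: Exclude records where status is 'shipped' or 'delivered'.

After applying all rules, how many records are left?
6

Step 1: Count records to exclude
  - 2 (shipped) + 2 (delivered) = 4 records
Step 2: Total records: 10
Step 3: Remaining = 10 - 4 = 6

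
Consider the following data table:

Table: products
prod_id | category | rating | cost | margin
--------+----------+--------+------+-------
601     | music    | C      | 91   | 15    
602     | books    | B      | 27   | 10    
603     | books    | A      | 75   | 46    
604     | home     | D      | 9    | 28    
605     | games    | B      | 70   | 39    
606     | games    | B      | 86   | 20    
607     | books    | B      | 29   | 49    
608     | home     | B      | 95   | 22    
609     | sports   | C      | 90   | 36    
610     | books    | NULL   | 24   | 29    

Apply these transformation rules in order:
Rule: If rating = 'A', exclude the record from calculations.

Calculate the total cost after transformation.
521

Step 1: Identify records where rating = 'A'
Step 2: The excluded records sum to 75
Step 3: Original total cost = 596
Step 4: Remaining total = 596 - 75 = 521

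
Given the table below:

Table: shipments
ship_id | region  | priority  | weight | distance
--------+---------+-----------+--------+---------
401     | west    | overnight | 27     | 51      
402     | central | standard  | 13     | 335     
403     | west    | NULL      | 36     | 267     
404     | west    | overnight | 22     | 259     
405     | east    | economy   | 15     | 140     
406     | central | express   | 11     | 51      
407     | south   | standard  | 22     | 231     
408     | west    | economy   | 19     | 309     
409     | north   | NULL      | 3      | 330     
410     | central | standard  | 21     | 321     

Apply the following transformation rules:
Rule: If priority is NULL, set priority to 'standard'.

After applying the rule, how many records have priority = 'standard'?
5

Step 1: Count records where priority IS NULL
Step 2: Found 2 records with NULL priority
Step 3: These records will have priority set to 'standard'
Step 4: Records already having priority = 'standard': 3
Step 5: Answer: 2 + 3 = 5 records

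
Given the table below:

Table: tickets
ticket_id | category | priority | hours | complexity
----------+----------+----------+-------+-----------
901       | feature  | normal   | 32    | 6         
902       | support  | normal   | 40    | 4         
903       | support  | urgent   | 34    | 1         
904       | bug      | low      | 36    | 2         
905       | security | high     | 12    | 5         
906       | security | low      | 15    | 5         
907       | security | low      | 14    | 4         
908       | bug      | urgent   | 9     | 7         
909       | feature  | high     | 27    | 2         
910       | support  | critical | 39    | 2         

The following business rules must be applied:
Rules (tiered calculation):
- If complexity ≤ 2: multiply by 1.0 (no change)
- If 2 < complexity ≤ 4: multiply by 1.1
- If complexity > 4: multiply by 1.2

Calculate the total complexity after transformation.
43.4

Step 1: Tier 1 (complexity ≤ 2): 4 records, sum = 7 × 1.0 = 7.0
Step 2: Tier 2 (2 < complexity ≤ 4): 2 records, sum = 8 × 1.1 = 8.8
Step 3: Tier 3 (complexity > 4): 4 records, sum = 23 × 1.2 = 27.6
Step 4: Final sum = 7.0 + 8.8 + 27.6 = 43.4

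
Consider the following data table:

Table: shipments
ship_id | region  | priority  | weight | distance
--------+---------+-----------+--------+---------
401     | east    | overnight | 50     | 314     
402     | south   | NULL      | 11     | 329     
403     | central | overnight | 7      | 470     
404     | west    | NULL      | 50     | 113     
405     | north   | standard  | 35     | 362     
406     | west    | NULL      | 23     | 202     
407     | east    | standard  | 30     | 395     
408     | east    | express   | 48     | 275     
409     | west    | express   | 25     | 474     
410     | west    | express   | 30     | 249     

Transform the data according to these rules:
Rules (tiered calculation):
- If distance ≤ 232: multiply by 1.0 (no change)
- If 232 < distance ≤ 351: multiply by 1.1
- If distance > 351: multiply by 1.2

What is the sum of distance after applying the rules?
3639.9

Step 1: Tier 1 (distance ≤ 232): 2 records, sum = 315 × 1.0 = 315.0
Step 2: Tier 2 (232 < distance ≤ 351): 4 records, sum = 1167 × 1.1 = 1283.7
Step 3: Tier 3 (distance > 351): 4 records, sum = 1701 × 1.2 = 2041.2
Step 4: Final sum = 315.0 + 1283.7 + 2041.2 = 3639.9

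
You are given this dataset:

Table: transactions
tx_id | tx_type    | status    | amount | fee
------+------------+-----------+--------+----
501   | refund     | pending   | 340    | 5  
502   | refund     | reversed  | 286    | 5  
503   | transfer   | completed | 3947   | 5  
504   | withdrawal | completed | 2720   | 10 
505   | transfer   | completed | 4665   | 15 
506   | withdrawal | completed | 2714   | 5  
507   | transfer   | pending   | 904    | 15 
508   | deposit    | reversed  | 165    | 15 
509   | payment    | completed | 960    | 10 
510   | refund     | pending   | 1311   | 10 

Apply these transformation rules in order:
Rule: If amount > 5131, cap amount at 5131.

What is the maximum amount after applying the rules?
4665

Step 1: Original maximum amount = 4665
Step 2: Check cap of 5131 against maximum
Step 3: No records exceed the cap (max 4665 <= cap 5131), so no capping applies
Step 4: Maximum after transformation = 4665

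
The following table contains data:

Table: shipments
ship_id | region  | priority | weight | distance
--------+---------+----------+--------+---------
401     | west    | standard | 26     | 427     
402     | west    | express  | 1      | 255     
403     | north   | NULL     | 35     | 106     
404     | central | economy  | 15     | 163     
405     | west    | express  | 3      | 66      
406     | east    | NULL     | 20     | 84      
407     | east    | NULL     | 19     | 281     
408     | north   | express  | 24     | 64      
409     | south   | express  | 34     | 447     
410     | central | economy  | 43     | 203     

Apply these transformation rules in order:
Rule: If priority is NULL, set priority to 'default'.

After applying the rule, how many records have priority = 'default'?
3

Step 1: Count records where priority IS NULL
Step 2: Found 3 records with NULL priority
Step 3: These records will have priority set to 'default'
Step 4: Records already having priority = 'default': 0
Step 5: Answer: 3 + 0 = 3 records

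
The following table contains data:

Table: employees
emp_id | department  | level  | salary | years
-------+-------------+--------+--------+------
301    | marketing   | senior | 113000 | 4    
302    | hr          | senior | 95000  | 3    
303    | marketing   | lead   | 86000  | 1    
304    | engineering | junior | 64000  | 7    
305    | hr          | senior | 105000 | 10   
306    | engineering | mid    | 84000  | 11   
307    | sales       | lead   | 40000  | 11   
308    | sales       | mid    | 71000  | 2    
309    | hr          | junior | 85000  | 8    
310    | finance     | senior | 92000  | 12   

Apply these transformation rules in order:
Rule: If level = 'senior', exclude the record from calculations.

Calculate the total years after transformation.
40

Step 1: Identify records where level = 'senior'
Step 2: The excluded records sum to 29
Step 3: Original total years = 69
Step 4: Remaining total = 69 - 29 = 40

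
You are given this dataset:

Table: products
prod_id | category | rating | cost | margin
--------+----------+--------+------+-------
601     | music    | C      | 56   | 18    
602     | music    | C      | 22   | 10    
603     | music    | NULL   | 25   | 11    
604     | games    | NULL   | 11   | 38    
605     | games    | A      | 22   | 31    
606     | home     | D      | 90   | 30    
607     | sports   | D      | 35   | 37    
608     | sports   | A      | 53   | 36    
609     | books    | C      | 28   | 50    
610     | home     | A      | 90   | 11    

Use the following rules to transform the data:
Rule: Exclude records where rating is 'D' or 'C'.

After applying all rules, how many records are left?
5

Step 1: Count records to exclude
  - 2 (D) + 3 (C) = 5 records
Step 2: Total records: 10
Step 3: Remaining = 10 - 5 = 5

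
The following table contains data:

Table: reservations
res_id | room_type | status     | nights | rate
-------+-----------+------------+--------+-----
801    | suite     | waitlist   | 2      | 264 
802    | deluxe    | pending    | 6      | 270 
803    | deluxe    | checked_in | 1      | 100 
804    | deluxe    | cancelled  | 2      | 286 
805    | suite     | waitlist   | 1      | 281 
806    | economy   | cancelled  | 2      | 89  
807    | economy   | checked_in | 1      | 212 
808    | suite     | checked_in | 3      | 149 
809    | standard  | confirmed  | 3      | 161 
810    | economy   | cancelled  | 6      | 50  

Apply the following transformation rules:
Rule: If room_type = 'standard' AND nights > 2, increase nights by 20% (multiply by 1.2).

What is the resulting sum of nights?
27.6

Step 1: Find records where room_type = 'standard' AND nights > 2
Step 2: 1 records match, summing to 3
Step 3: After multiplier: 3 × 1.2 = 3.6
Step 4: Unaffected records sum: 24
Step 5: Final sum = 3.6 + 24 = 27.6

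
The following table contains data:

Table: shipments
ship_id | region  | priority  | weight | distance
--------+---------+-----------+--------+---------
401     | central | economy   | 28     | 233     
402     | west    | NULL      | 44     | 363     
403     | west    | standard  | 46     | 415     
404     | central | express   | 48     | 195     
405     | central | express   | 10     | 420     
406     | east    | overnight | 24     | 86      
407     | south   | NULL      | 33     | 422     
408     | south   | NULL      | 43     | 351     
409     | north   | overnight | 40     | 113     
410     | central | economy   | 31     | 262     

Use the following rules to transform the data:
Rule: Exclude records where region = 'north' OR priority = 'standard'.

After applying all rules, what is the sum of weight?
261

Step 1: Find records where region = 'north' OR priority = 'standard'
Step 2: 2 records match, summing to 86
Step 3: Original sum: 347
Step 4: Remaining sum = 347 - 86 = 261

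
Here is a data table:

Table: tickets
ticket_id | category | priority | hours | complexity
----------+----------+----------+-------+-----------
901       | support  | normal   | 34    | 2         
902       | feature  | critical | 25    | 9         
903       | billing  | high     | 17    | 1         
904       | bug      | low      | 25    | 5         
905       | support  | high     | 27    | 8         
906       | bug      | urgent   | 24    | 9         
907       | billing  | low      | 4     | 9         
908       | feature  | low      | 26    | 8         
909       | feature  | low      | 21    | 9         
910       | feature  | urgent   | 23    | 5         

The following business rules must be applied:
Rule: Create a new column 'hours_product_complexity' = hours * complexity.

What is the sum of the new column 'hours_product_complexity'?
1415

Step 1: For each record, compute hours * complexity
Example calculations:
  34 * 2 = 68
  25 * 9 = 225
  17 * 1 = 17
  ...
Step 2: Sum all derived values
Step 3: Total = 1415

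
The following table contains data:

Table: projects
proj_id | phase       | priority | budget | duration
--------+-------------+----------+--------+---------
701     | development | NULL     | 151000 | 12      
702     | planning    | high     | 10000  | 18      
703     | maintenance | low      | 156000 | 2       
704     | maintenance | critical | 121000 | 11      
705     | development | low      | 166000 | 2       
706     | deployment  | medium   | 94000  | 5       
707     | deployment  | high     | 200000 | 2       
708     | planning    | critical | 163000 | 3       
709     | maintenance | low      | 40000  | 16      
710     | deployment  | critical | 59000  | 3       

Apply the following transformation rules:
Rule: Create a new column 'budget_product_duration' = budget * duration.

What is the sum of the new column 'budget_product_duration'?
6143000

Step 1: For each record, compute budget * duration
Example calculations:
  151000 * 12 = 1812000
  10000 * 18 = 180000
  156000 * 2 = 312000
  ...
Step 2: Sum all derived values
Step 3: Total = 6143000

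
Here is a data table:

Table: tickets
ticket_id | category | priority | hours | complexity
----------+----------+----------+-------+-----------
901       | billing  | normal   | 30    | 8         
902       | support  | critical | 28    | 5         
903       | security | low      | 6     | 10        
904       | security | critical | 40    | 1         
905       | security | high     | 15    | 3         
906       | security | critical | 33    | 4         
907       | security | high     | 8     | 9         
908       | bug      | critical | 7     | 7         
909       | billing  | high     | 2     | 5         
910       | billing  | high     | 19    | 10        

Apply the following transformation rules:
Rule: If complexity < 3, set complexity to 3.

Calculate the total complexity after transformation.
64

Step 1: 1 records have complexity < 3
Step 2: These records originally summed to 1
Step 3: After setting to minimum: 1 × 3 = 3
Step 4: Unaffected records sum: 61
Step 5: Final sum = 3 + 61 = 64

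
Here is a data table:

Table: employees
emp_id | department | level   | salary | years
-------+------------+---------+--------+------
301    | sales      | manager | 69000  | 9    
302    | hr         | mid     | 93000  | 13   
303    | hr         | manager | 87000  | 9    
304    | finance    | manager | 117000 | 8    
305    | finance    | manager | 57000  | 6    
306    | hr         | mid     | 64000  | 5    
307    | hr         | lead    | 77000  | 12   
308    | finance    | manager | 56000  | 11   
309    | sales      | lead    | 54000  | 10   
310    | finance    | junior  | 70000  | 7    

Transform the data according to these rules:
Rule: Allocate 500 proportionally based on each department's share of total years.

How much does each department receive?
finance: 177.78, hr: 216.67, sales: 105.56

Step 1: Calculate total years = 90
Step 2: Calculate each department's proportion:
  finance: 32/90 = 35.56% → 177.78
  hr: 39/90 = 43.33% → 216.67
  sales: 19/90 = 21.11% → 105.56
Step 3: Verify: sum of allocations ≈ 500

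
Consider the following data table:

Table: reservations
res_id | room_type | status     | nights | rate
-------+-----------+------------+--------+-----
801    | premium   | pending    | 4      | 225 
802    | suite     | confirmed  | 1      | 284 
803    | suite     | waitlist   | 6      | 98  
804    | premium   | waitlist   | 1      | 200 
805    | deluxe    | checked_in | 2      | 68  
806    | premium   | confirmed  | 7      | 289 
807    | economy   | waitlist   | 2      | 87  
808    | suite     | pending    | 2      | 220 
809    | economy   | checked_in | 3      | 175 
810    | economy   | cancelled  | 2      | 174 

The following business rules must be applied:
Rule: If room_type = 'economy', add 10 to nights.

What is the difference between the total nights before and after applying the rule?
30

Step 1: Original sum of nights = 30
Step 2: 3 records have room_type = 'economy'
Step 3: Each affected record changes by 10
Step 4: Total change = 3 × 10 = 30
Step 5: New sum = 30 + 30 = 60
Step 6: Difference = |60 - 30| = 30
        (Sum increased by 30)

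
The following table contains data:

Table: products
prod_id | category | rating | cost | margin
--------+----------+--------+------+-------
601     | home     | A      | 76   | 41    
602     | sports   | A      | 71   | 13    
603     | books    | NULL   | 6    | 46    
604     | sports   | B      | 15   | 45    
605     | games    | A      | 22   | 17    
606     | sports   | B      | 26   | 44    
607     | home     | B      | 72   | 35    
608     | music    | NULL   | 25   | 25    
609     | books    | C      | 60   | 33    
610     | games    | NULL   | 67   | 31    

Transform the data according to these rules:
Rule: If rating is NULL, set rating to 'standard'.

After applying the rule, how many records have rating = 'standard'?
3

Step 1: Count records where rating IS NULL
Step 2: Found 3 records with NULL rating
Step 3: These records will have rating set to 'standard'
Step 4: Records already having rating = 'standard': 0
Step 5: Answer: 3 + 0 = 3 records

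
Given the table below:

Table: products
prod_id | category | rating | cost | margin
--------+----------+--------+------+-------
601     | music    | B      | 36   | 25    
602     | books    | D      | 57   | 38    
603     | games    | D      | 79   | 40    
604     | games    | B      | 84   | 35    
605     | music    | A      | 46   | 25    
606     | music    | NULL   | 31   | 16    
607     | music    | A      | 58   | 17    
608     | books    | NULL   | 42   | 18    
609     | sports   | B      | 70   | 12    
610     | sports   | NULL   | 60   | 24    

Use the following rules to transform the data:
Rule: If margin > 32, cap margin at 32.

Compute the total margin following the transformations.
233

Step 1: 3 records have margin > 32
Step 2: These records originally summed to 113
Step 3: After capping: 3 × 32 = 96
Step 4: Unaffected records sum: 137
Step 5: Final sum = 96 + 137 = 233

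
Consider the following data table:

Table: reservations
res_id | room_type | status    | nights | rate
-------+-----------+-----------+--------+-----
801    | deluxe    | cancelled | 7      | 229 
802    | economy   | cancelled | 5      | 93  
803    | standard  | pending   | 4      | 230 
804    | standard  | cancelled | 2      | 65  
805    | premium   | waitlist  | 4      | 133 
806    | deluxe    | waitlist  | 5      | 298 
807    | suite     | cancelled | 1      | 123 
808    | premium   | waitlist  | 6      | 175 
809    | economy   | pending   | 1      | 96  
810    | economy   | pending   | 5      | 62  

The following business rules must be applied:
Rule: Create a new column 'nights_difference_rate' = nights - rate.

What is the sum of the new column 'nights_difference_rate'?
-1464

Step 1: For each record, compute nights - rate
Example calculations:
  7 - 229 = -222
  5 - 93 = -88
  4 - 230 = -226
  ...
Step 2: Sum all derived values
Step 3: Total = -1464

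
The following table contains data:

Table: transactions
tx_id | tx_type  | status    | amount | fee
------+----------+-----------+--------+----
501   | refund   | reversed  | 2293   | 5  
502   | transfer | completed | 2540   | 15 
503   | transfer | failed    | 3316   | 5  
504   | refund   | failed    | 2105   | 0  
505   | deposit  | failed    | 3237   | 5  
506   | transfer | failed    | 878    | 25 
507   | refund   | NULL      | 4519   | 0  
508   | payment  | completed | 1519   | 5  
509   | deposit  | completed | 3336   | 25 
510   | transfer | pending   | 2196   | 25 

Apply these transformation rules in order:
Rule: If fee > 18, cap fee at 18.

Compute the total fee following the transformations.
89

Step 1: 3 records have fee > 18
Step 2: These records originally summed to 75
Step 3: After capping: 3 × 18 = 54
Step 4: Unaffected records sum: 35
Step 5: Final sum = 54 + 35 = 89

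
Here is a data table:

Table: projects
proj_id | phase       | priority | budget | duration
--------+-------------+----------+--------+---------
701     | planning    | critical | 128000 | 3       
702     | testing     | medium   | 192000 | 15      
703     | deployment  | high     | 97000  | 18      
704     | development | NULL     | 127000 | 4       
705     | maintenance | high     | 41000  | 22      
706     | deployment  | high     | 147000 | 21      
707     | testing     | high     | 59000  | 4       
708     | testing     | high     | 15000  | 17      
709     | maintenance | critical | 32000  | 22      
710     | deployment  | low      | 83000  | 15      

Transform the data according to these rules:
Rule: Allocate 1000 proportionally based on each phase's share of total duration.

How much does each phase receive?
deployment: 382.98, development: 28.37, maintenance: 312.06, planning: 21.28, testing: 255.32

Step 1: Calculate total duration = 141
Step 2: Calculate each phase's proportion:
  deployment: 54/141 = 38.30% → 382.98
  development: 4/141 = 2.84% → 28.37
  maintenance: 44/141 = 31.21% → 312.06
  planning: 3/141 = 2.13% → 21.28
  testing: 36/141 = 25.53% → 255.32
Step 3: Verify: sum of allocations ≈ 1000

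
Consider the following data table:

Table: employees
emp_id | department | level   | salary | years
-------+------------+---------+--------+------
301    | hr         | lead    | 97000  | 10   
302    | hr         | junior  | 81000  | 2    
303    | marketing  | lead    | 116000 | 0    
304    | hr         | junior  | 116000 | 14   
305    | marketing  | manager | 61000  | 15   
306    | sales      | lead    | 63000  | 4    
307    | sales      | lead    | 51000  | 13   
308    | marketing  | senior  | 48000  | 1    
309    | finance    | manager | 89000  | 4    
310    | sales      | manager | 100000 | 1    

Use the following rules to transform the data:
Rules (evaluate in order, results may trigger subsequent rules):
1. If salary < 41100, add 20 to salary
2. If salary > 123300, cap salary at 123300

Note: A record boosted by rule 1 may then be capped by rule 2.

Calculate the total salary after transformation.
822000

Step 1: Apply rule 1 to records with salary < 41100
  - 0 records get bonus of 20
  - Of these, 0 records then exceed 123300 and get capped
Step 2: Apply rule 2 to records with salary > 123300
  - 0 records (original) are capped
Step 3: Calculate final sum = 822000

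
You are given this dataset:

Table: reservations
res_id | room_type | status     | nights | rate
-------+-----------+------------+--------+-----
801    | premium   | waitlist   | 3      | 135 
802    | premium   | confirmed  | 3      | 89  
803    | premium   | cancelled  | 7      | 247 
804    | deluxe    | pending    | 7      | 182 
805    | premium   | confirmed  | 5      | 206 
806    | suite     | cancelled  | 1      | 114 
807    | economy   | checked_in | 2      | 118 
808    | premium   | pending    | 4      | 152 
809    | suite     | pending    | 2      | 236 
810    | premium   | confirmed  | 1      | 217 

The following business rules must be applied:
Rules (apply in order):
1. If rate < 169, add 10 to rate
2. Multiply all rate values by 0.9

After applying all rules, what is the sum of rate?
1571.4

Step 1: Apply Rule 1 - Add 10 to records with rate < 169
  - 5 records affected: 608 + (5 × 10) = 658
  - Unaffected records: 1088
  - Sum after Rule 1: 1746
Step 2: Apply Rule 2 - Multiply all by 0.9
  - 1746 × 0.9 = 1571.4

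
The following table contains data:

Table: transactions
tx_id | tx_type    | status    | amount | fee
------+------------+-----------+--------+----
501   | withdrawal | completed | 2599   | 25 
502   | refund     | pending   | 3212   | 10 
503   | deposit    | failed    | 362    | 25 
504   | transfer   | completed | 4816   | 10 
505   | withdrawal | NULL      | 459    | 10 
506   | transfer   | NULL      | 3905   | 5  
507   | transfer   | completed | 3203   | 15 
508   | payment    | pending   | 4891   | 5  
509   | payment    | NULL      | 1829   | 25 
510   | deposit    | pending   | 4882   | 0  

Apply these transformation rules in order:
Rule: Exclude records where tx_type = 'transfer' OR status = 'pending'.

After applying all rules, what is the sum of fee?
85

Step 1: Find records where tx_type = 'transfer' OR status = 'pending'
Step 2: 6 records match, summing to 45
Step 3: Original sum: 130
Step 4: Remaining sum = 130 - 45 = 85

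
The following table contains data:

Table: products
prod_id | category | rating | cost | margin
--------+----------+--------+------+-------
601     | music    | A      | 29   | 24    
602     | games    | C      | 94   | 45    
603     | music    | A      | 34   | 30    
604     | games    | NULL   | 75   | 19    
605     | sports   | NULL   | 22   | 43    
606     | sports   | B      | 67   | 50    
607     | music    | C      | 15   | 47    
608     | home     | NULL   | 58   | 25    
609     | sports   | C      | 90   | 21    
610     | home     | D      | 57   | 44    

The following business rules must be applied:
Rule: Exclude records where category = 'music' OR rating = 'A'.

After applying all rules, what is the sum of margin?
247

Step 1: Find records where category = 'music' OR rating = 'A'
Step 2: 3 records match, summing to 101
Step 3: Original sum: 348
Step 4: Remaining sum = 348 - 101 = 247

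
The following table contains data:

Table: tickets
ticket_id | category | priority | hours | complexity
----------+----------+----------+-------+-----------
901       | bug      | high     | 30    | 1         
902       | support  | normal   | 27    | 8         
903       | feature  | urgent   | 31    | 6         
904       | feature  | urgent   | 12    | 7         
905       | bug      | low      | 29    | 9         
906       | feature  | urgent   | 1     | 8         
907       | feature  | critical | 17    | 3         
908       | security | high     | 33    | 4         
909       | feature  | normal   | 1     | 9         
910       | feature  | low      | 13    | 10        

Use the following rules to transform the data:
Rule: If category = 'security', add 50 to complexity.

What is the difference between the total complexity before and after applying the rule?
50

Step 1: Original sum of complexity = 65
Step 2: 1 records have category = 'security'
Step 3: Each affected record changes by 50
Step 4: Total change = 1 × 50 = 50
Step 5: New sum = 65 + 50 = 115
Step 6: Difference = |115 - 65| = 50
        (Sum increased by 50)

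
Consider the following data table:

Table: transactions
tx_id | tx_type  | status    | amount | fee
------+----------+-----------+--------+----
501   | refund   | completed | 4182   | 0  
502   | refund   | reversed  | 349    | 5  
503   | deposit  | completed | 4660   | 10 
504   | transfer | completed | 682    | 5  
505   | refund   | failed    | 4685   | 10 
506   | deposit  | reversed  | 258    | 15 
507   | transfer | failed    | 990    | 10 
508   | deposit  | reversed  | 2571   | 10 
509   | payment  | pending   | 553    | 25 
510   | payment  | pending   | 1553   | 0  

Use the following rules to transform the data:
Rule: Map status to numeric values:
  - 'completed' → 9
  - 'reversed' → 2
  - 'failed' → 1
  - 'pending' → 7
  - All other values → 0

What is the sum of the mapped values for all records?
49

Step 1: Apply mapping to each record
Step 2: Count by status:
  'completed': 3 records × 9 = 27
  'reversed': 3 records × 2 = 6
  'failed': 2 records × 1 = 2
  'pending': 2 records × 7 = 14
Step 3: Sum all mapped values = 49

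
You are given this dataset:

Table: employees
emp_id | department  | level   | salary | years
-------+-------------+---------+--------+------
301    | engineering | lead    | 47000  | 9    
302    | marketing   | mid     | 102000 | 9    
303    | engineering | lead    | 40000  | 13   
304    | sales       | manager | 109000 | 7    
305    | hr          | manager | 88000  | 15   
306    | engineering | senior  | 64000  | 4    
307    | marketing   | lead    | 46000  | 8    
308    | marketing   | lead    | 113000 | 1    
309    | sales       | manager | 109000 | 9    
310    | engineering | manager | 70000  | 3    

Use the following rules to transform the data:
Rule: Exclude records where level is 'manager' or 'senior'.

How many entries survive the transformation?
5

Step 1: Count records to exclude
  - 4 (manager) + 1 (senior) = 5 records
Step 2: Total records: 10
Step 3: Remaining = 10 - 5 = 5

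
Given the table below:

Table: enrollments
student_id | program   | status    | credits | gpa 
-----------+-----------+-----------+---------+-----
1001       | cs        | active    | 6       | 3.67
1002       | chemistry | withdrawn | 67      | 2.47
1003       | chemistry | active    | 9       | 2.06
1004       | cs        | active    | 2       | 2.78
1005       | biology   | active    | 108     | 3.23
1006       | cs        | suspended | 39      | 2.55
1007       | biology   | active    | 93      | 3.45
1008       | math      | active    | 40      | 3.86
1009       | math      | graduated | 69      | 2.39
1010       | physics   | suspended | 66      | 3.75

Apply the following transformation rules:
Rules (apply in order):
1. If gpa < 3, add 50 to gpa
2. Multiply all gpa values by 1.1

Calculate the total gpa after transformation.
308.23

Step 1: Apply Rule 1 - Add 50 to records with gpa < 3
  - 5 records affected: 12.25 + (5 × 50) = 262.25
  - Unaffected records: 17.96
  - Sum after Rule 1: 280.21
Step 2: Apply Rule 2 - Multiply all by 1.1
  - 280.21 × 1.1 = 308.23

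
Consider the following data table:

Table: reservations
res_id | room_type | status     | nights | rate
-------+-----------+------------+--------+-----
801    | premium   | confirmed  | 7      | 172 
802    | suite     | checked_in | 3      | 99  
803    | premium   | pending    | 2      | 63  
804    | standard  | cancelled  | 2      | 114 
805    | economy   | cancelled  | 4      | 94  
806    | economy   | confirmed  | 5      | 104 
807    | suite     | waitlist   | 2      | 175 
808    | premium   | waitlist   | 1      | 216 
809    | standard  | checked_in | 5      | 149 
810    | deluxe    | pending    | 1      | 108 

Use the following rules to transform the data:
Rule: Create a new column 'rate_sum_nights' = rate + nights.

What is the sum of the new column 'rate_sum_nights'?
1326

Step 1: For each record, compute rate + nights
Example calculations:
  172 + 7 = 179
  99 + 3 = 102
  63 + 2 = 65
  ...
Step 2: Sum all derived values
Step 3: Total = 1326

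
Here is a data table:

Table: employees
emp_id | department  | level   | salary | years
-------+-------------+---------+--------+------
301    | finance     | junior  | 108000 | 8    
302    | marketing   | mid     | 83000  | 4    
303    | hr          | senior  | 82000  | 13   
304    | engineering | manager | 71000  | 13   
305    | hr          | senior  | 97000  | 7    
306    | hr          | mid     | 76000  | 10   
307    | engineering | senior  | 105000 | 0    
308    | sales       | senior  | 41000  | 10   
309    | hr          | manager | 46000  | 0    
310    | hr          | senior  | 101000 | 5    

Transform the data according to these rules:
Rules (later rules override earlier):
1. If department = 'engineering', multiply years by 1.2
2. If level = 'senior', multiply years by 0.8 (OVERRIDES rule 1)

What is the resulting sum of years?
65.6

Step 1: Rule 2 takes priority for records with level = 'senior'
  - 5 records: 35 × 0.8 = 28.0
Step 2: Rule 1 applies to remaining records with department = 'engineering'
  - 1 records: 13 × 1.2 = 15.6
Step 3: Other records unchanged: 22
Step 4: Final sum = 28.0 + 15.6 + 22 = 65.6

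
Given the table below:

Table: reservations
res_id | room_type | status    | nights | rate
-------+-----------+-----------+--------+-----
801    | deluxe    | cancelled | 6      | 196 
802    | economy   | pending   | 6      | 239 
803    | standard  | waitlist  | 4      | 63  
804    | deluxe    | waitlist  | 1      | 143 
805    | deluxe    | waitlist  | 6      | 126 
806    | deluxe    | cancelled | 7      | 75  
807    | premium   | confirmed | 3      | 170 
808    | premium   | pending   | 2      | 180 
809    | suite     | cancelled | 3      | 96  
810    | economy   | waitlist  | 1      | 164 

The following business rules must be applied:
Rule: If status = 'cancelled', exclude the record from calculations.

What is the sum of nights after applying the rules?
23

Step 1: Identify records where status = 'cancelled'
Step 2: The excluded records sum to 16
Step 3: Original total nights = 39
Step 4: Remaining total = 39 - 16 = 23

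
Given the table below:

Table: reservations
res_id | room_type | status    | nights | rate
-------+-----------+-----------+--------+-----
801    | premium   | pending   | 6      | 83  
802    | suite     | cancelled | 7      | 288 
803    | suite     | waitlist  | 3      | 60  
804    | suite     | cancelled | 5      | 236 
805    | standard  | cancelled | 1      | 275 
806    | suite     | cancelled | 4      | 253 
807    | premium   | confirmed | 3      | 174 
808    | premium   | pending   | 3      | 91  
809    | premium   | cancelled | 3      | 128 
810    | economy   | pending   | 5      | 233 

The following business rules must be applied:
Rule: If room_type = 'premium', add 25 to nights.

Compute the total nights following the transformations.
140

Step 1: Count records where room_type = 'premium': 4
Step 2: Total bonus added: 4 × 25 = 100
Step 3: Original sum of nights: 40
Step 4: Final sum = 40 + 100 = 140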